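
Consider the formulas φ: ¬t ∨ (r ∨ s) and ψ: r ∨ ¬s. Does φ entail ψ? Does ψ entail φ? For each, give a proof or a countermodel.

Both directions fail.

(→) This fails. Under r = F, s = T, t = F, the left side is true but the right side is false.

(←) This fails. Under r = F, s = F, t = T, the left side is false but the right side is true.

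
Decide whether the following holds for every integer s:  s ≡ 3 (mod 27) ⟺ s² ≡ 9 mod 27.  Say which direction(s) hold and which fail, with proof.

Not equivalent: only (⇒) holds.

(⇒) Suppose s ≡ 3 (mod 27). Write s = 27j + 3. Then (27j + 3)² = 729j² + 162j + 9 = 27(27j² + 6j) + 9, so s² ≡ 9 (mod 27).

(⇐) This fails: take s = 6. Then 6² = 36 ≡ 9 (mod 27), yet 6 ≡ 6 (mod 27), not 3.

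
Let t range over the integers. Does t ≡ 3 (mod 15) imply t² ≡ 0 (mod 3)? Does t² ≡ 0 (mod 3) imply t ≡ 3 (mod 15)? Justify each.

The forward direction holds; the converse fails.

[⇒] Suppose t ≡ 3 (mod 15). Then t² ≡ 3² = 9 (mod 15), and since 3 ∣ 15, also t² ≡ 0 (mod 3).

[⇐] This fails: take t = 0. Then 0² = 0 ≡ 0 (mod 3), yet 0 ≡ 0 (mod 15), not 3.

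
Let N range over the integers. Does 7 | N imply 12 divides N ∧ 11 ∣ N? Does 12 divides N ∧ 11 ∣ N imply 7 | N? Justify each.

Both directions fail.

Forward direction. This fails: take N = 7. Certainly 7 ∣ 7, but 12 ∤ 7.

Converse. This fails: take N = 132. Both 12 ∣ 132 and 11 ∣ 132, yet 132 is not a multiple of 7 (since 132 = 18·7 + 6), so 7 ∤ 132.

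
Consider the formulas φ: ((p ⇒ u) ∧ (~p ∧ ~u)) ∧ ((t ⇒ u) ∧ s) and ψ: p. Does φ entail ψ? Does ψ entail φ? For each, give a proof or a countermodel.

(⇒) fails and (⇐) fails.

(→) This fails. Under s = T, u = F, t = F, p = F, the left side is true but the right side is false.

(←) This fails. Under s = F, u = F, t = F, p = T, the left side is false but the right side is true.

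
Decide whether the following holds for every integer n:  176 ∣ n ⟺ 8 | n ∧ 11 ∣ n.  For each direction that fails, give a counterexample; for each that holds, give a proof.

(⇒) holds; (⇐) fails.

Forward direction. If 176 ∣ n, write n = 176q. Since 176 = 22·8, n = 8·(22q), so 8 ∣ n; and since 176 = 16·11, n = 11·(16q), so 11 ∣ n.

Converse. This fails: take n = 88. Both 8 ∣ 88 and 11 ∣ 88, yet 88 is not a multiple of 176 (since 88 = 0·176 + 88), so 176 ∤ 88.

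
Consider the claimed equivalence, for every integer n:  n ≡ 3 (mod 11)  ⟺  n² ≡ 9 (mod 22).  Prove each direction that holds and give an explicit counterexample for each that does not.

(⟹) This fails: take n = 14. Then 14 ≡ 3 (mod 11), but 14² = 196 ≡ 20 (mod 22), not 9.

(⟸) This fails: take n = 19. Then 19² = 361 ≡ 9 (mod 22), yet 19 ≡ 8 (mod 11), not 3.

(⇒) fails and (⇐) fails.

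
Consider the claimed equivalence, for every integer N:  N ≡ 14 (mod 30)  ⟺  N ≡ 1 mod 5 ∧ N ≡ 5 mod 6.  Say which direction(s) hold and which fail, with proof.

(⇒) This fails: N = 14 gives 14 ≡ 14 (mod 30) but 14 ≡ 4 (mod 5), so the conjunction on the right does not hold.

(⇐) This fails: N = 11 satisfies both congruences on the right (11 ≡ 1 mod 5 and 11 ≡ 5 mod 6) yet 11 ≡ 11 (mod 30), not 14.

Neither implication holds.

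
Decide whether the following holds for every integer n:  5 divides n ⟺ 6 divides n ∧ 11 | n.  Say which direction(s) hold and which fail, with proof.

(⇒) This fails: take n = 5. Certainly 5 ∣ 5, but 6 ∤ 5.

(⇐) This fails: take n = 66. Both 6 ∣ 66 and 11 ∣ 66, yet 66 is not a multiple of 5 (since 66 = 13·5 + 1), so 5 ∤ 66.

(⇒) fails and (⇐) fails.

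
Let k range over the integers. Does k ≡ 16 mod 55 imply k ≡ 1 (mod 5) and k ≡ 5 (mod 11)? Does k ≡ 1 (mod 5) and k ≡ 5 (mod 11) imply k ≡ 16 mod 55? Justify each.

(⟸) If k ≡ 1 (mod 5) and k ≡ 5 (mod 11), then by the Chinese remainder theorem k ≡ 16 (mod 55). This is exactly k ≡ 16 (mod 55).

(⟹) Suppose k ≡ 16 (mod 55); write k = 55j + 16. Since 5 ∣ 55, reducing mod 5 gives k ≡ 16 ≡ 1 (mod 5); since 11 ∣ 55, reducing mod 11 gives k ≡ 16 ≡ 5 (mod 11).

Both directions hold.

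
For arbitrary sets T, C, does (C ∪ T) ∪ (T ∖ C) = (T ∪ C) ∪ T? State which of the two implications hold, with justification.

The two sets are equal.

(⊆) Let x ∈ (C ∪ T) ∪ (T ∖ C). Then either x ∈ T and x ∉ C; or x ∈ C and x ∉ T; or x ∈ T ∩ C. In each case x ∈ (T ∪ C) ∪ T, so (C ∪ T) ∪ (T ∖ C) ⊆ (T ∪ C) ∪ T.

(⊇) Let x ∈ (T ∪ C) ∪ T. Then either x ∈ T and x ∉ C; or x ∈ C and x ∉ T; or x ∈ T ∩ C. In each case x ∈ (C ∪ T) ∪ (T ∖ C), so (T ∪ C) ∪ T ⊆ (C ∪ T) ∪ (T ∖ C).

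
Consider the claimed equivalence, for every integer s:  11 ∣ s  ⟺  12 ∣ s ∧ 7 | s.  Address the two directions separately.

(→) This fails: take s = 11. Certainly 11 ∣ 11, but 12 ∤ 11.

(←) This fails: take s = 84. Both 12 ∣ 84 and 7 ∣ 84, yet 84 is not a multiple of 11 (since 84 = 7·11 + 7), so 11 ∤ 84.

(⇒) fails and (⇐) fails.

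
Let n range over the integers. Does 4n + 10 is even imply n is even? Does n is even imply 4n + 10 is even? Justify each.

The forward direction fails; the converse holds.

(⇒) This fails: take n = 1. Then 4n + 10 = 14, which is even, yet n = 1 is odd, not even.

(⇐) Suppose n is even. Since 4 is even, 4n is even for every n, so 4n + 10 has the same parity as 10, which is even. Hence 4n + 10 is even.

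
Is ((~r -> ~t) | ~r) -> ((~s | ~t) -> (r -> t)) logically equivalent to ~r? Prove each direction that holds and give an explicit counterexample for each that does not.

(⟹) This fails. Under s = F, t = T, r = T, the left side is true but the right side is false.

(⟸) Assume the antecedent. If s is true, the antecedent forces (s = T, t = F, r = F) or (s = T, t = T, r = F), and the consequent holds there. If s is false, the antecedent forces (s = F, t = F, r = F) or (s = F, t = T, r = F), and the consequent holds there. Either way the consequent holds.

(⇒) fails; (⇐) holds.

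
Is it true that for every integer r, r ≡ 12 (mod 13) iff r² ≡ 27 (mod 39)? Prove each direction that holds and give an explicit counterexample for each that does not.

Neither direction holds.

(→) This fails: take r = 25. Then 25 ≡ 12 (mod 13), but 25² = 625 ≡ 1 (mod 39), not 27.

(←) This fails: take r = 27. Then 27² = 729 ≡ 27 (mod 39), yet 27 ≡ 1 (mod 13), not 12.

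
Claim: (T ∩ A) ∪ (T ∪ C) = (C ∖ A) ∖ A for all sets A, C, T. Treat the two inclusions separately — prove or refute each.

Forward inclusion. This inclusion fails. Take A = {1}, C = {1}, T = ∅; then 1 ∈ (T ∩ A) ∪ (T ∪ C) but 1 ∉ (C ∖ A) ∖ A.

Reverse inclusion. Let x ∈ (C ∖ A) ∖ A. Then either x ∈ C and x ∉ A, T; or x ∈ C ∩ T and x ∉ A. In each case x ∈ (T ∩ A) ∪ (T ∪ C), so (C ∖ A) ∖ A ⊆ (T ∩ A) ∪ (T ∪ C).

Only the reverse inclusion holds.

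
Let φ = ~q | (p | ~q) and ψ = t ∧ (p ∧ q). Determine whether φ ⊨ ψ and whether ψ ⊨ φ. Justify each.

The forward direction fails; the converse holds.

(⟹) This fails. Under t = F, q = F, p = F, the left side is true but the right side is false.

(⟸) Assume the antecedent. If t is true, the antecedent forces (t = T, q = T, p = T), and ~q | (p | ~q) holds there. If t is false, the antecedent cannot hold. Either way ~q | (p | ~q) holds.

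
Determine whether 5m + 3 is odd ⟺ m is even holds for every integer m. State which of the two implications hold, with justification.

Forward direction. Suppose 5m + 3 is odd. Since 5 is odd, 5m and m have the same parity, so 5m + 3 ≡ m + 3 (mod 2). As 3 is odd, 5m + 3 is odd exactly when m is even. Thus m is even.

Converse. Suppose m is even; write m = 2j. Then 5m + 3 = 5·(2j) + 3 = 2·5j + 3, which is odd.

The biconditional holds.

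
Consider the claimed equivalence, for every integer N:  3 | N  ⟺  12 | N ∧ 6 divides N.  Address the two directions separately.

Only the converse holds.

(⟹) This fails: take N = 3. Certainly 3 ∣ 3, but 12 ∤ 3.

(⟸) Suppose 12 ∣ N and 6 ∣ N. Any common multiple of 12 and 6 is a multiple of their lcm; here lcm(12, 6) = 12·6/gcd(12, 6) = 72/6 = 12, so 12 ∣ N. Since 3 ∣ 12, it follows that 3 ∣ N.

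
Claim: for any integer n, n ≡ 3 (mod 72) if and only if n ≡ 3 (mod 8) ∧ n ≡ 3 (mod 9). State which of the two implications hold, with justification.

Both directions hold.

[⇒] Suppose n ≡ 3 (mod 72); write n = 72j + 3. Since 8 ∣ 72, reducing mod 8 gives n ≡ 3 (mod 8); since 9 ∣ 72, reducing mod 9 gives n ≡ 3 (mod 9).

[⇐] Conversely, if n ≡ 3 (mod 8) and n ≡ 3 (mod 9), then by the Chinese remainder theorem n ≡ 3 (mod 72). This is exactly n ≡ 3 (mod 72).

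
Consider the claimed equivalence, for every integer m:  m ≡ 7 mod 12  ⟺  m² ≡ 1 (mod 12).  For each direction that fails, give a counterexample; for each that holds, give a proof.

(→) Suppose m ≡ 7 mod 12. Write m = 12j + 7. Then (12j + 7)² = 144j² + 168j + 49 = 12(12j² + 14j + 4) + 1, so m² ≡ 1 (mod 12).

(←) This fails: take m = 1. Then 1² = 1 ≡ 1 (mod 12), yet 1 ≡ 1 (mod 12), not 7.

The forward direction holds; the converse fails.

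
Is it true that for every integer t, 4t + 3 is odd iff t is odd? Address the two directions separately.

(⇒) This fails: take t = 6. Then 4t + 3 = 27, which is odd, yet t = 6 is even, not odd.

(⇐) Suppose t is odd. Since 4 is even, 4t is even for every t, so 4t + 3 has the same parity as 3, which is odd. Hence 4t + 3 is odd.

The forward direction fails; the converse holds.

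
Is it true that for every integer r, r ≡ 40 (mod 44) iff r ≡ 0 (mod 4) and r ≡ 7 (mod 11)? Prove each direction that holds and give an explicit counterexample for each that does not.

Equivalent; both directions hold.

Forward direction. Suppose r ≡ 40 (mod 44); write r = 44j + 40. Since 4 ∣ 44, reducing mod 4 gives r ≡ 40 ≡ 0 (mod 4); since 11 ∣ 44, reducing mod 11 gives r ≡ 40 ≡ 7 (mod 11).

Converse. If r ≡ 0 (mod 4) and r ≡ 7 (mod 11), then by the Chinese remainder theorem r ≡ 40 (mod 44). This is exactly r ≡ 40 (mod 44).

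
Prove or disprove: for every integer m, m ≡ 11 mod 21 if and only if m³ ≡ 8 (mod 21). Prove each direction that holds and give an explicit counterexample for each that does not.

Forward direction. Suppose m ≡ 11 mod 21. Write m = 21j + 11. Then (21j + 11)³ = 9261j³ + 14553j² + 7623j + 1331 = 21(441j³ + 693j² + 363j + 63) + 8, so m³ ≡ 8 (mod 21).

Converse. This fails: take m = 2. Then 2³ = 8 ≡ 8 (mod 21), yet 2 ≡ 2 (mod 21), not 11.

(⇒) holds; (⇐) fails.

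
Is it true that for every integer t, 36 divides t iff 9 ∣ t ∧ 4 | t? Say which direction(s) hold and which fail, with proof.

Both directions hold.

[⇐] Suppose 9 ∣ t and 4 ∣ t. Any common multiple of 9 and 4 is a multiple of their lcm; here gcd(9, 4) = 1, so lcm(9, 4) = 9·4 = 36, so 36 ∣ t.

[⇒] If 36 ∣ t, write t = 36q. Since 36 = 4·9, t = 9·(4q), so 9 ∣ t; and since 36 = 9·4, t = 4·(9q), so 4 ∣ t.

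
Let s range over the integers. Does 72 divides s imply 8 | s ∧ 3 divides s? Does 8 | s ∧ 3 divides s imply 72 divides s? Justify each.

(⇒) holds; (⇐) fails.

[⇒] If 72 ∣ s, write s = 72q. Since 72 = 9·8, s = 8·(9q), so 8 ∣ s; and since 72 = 24·3, s = 3·(24q), so 3 ∣ s.

[⇐] This fails: take s = 24. Both 8 ∣ 24 and 3 ∣ 24, yet 24 is not a multiple of 72 (since 24 = 0·72 + 24), so 72 ∤ 24.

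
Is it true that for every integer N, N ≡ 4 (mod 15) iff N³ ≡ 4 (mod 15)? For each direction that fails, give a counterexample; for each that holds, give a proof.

(⇒) Suppose N ≡ 4 (mod 15). Write N = 15j + 4. Then (15j + 4)³ = 3375j³ + 2700j² + 720j + 64 = 15(225j³ + 180j² + 48j + 4) + 4, so N³ ≡ 4 (mod 15).

(⇐) Conversely, suppose N³ ≡ 4 (mod 15). The only residue r in {0, …, 14} with r³ ≡ 4 (mod 15) is r = 4, so N ≡ 4 (mod 15).

Both implications hold.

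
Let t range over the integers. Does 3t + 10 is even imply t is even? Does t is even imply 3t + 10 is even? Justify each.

Equivalent; both directions hold.

(←) Suppose t is even; write t = 2j. Then 3t + 10 = 3·(2j) + 10 = 2·3j + 10, which is even.

(→) Suppose 3t + 10 is even. Since 3 is odd, 3t and t have the same parity, so 3t + 10 ≡ t + 10 (mod 2). As 10 is even, 3t + 10 is even exactly when t is even. Thus t is even.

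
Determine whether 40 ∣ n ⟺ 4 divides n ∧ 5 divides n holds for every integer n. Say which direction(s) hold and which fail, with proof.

[⇐] This fails: take n = 20. Both 4 ∣ 20 and 5 ∣ 20, yet 20 is not a multiple of 40 (since 20 = 0·40 + 20), so 40 ∤ 20.

[⇒] If 40 ∣ n, write n = 40q. Since 40 = 10·4, n = 4·(10q), so 4 ∣ n; and since 40 = 8·5, n = 5·(8q), so 5 ∣ n.

Not equivalent: only (⇒) holds.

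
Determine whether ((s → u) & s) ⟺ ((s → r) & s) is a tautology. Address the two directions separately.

(⇒) This fails. Under s = T, u = T, r = F, the left side is true but the right side is false.

(⇐) This fails. Under s = T, u = F, r = T, the left side is false but the right side is true.

Neither direction holds.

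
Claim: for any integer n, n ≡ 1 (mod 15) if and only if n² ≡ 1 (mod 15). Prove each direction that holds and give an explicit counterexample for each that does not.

Only the forward direction holds.

(←) This fails: take n = 4. Then 4² = 16 ≡ 1 (mod 15), yet 4 ≡ 4 (mod 15), not 1.

(→) Suppose n ≡ 1 (mod 15). Write n = 15j + 1. Then (15j + 1)² = 225j² + 30j + 1 = 15(15j² + 2j) + 1, so n² ≡ 1 (mod 15).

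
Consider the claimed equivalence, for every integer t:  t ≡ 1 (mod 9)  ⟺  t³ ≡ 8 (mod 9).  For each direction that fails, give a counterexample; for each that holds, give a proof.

Neither implication holds.

[⇒] This fails: take t = 1. Then 1 ≡ 1 (mod 9), but 1³ = 1 ≡ 1 (mod 9), not 8.

[⇐] This fails: take t = 2. Then 2³ = 8 ≡ 8 (mod 9), yet 2 ≡ 2 (mod 9), not 1.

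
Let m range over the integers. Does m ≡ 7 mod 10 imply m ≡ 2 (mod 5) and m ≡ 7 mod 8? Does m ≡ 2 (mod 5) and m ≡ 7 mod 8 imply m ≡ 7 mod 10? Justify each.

Not equivalent: only (⇐) holds.

(→) This fails: m = 17 gives 17 ≡ 7 (mod 10) but 17 ≡ 1 (mod 8), so the conjunction on the right does not hold.

(←) Conversely, if m ≡ 2 (mod 5) and m ≡ 7 (mod 8), then by the Chinese remainder theorem m ≡ 7 (mod 40). Since 7 ≡ 7 (mod 10) and 10 ∣ 40, we get m ≡ 7 (mod 10).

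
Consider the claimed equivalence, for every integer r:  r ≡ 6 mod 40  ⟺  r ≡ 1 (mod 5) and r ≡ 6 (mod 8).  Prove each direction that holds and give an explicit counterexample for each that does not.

Both directions hold; the statement is true.

(⟹) Suppose r ≡ 6 (mod 40); write r = 40j + 6. Since 5 ∣ 40, reducing mod 5 gives r ≡ 6 ≡ 1 (mod 5); since 8 ∣ 40, reducing mod 8 gives r ≡ 6 (mod 8).

(⟸) Conversely, if r ≡ 1 (mod 5) and r ≡ 6 (mod 8), then by the Chinese remainder theorem r ≡ 6 (mod 40). This is exactly r ≡ 6 (mod 40).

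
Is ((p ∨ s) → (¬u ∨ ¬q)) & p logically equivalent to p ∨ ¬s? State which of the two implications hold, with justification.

The forward direction holds; the converse fails.

(⇒) Assume the antecedent. If p is true, p ∨ ¬s reduces to true regardless of the other variables. If p is false, the antecedent cannot hold. Either way p ∨ ¬s holds.

(⇐) This fails. Under s = F, q = F, p = F, u = F, the left side is false but the right side is true.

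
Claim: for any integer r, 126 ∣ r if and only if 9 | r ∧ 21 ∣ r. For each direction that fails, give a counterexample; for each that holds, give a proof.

Only the forward direction holds.

(⇒) If 126 ∣ r, write r = 126q. Since 126 = 14·9, r = 9·(14q), so 9 ∣ r; and since 126 = 6·21, r = 21·(6q), so 21 ∣ r.

(⇐) This fails: take r = 63. Both 9 ∣ 63 and 21 ∣ 63, yet 63 is not a multiple of 126 (since 63 = 0·126 + 63), so 126 ∤ 63.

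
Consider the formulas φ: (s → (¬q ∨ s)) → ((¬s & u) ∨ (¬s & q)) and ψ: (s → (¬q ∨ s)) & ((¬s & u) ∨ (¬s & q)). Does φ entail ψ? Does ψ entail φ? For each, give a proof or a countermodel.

Both directions hold; the statement is true.

(⟹) Assume the antecedent. If u is true, the antecedent forces (u = T, q = F, s = F) or (u = T, q = T, s = F), and the consequent holds there. If u is false, the antecedent forces (u = F, q = T, s = F), and the consequent holds there. Either way the consequent holds.

(⟸) Assume the antecedent. If u is true, the antecedent forces (u = T, q = F, s = F) or (u = T, q = T, s = F), and the consequent holds there. If u is false, the antecedent forces (u = F, q = T, s = F), and the consequent holds there. Either way the consequent holds.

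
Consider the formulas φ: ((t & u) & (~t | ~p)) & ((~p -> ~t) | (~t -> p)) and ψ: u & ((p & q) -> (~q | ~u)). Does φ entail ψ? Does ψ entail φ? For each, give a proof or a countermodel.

(⇒) holds; (⇐) fails.

Forward direction. Assume the antecedent. If q is true, the antecedent forces (q = T, p = F, t = T, u = T), and u & ((p & q) -> (~q | ~u)) holds there. If q is false, the antecedent forces (q = F, p = F, t = T, u = T), and u & ((p & q) -> (~q | ~u)) holds there. Either way u & ((p & q) -> (~q | ~u)) holds.

Converse. This fails. Under q = F, p = F, t = F, u = T, the left side is false but the right side is true.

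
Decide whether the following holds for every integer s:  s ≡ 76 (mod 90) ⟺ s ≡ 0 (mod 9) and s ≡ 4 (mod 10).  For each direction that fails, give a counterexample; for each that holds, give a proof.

(⟹) This fails: s = 76 gives 76 ≡ 76 (mod 90) but 76 ≡ 4 (mod 9), so the conjunction on the right does not hold.

(⟸) This fails: s = 54 satisfies both congruences on the right (54 ≡ 0 mod 9 and 54 ≡ 4 mod 10) yet 54 ≡ 54 (mod 90), not 76.

Neither implication holds.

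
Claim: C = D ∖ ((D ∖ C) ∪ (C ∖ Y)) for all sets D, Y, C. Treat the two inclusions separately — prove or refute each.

Only the reverse inclusion holds.

(⟸) Let x ∈ D ∖ ((D ∖ C) ∪ (C ∖ Y)). Then x ∈ D ∩ Y ∩ C, from which x ∈ C.

(⟹) This inclusion fails. Take D = ∅, Y = ∅, C = {1}; then 1 ∈ C but 1 ∉ D ∖ ((D ∖ C) ∪ (C ∖ Y)).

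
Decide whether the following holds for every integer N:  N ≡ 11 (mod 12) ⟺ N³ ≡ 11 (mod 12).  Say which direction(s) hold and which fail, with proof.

The biconditional holds.

(→) Suppose N ≡ 11 (mod 12). Write N = 12j + 11. Then (12j + 11)³ = 1728j³ + 4752j² + 4356j + 1331 = 12(144j³ + 396j² + 363j + 110) + 11, so N³ ≡ 11 (mod 12).

(←) Conversely, suppose N³ ≡ 11 (mod 12). The only residue r in {0, …, 11} with r³ ≡ 11 (mod 12) is r = 11, so N ≡ 11 (mod 12).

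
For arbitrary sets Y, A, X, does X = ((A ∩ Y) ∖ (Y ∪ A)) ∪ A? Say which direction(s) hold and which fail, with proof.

(⊆) This inclusion fails. Take Y = ∅, A = ∅, X = {1}; then 1 ∈ X but 1 ∉ ((A ∩ Y) ∖ (Y ∪ A)) ∪ A.

(⊇) This inclusion fails. Take Y = ∅, A = {1}, X = ∅; then 1 ∈ ((A ∩ Y) ∖ (Y ∪ A)) ∪ A but 1 ∉ X.

Neither inclusion holds.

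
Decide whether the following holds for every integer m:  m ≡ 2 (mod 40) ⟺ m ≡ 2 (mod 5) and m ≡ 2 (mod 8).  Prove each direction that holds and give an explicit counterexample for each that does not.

Both implications hold.

(⇒) Suppose m ≡ 2 (mod 40); write m = 40j + 2. Since 5 ∣ 40, reducing mod 5 gives m ≡ 2 (mod 5); since 8 ∣ 40, reducing mod 8 gives m ≡ 2 (mod 8).

(⇐) Conversely, if m ≡ 2 (mod 5) and m ≡ 2 (mod 8), then by the Chinese remainder theorem m ≡ 2 (mod 40). This is exactly m ≡ 2 (mod 40).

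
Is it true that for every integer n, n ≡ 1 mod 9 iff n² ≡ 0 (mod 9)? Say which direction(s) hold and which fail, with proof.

Forward direction. This fails: take n = 1. Then 1 ≡ 1 (mod 9), but 1² = 1 ≡ 1 (mod 9), not 0.

Converse. This fails: take n = 0. Then 0² = 0 ≡ 0 (mod 9), yet 0 ≡ 0 (mod 9), not 1.

Both directions fail.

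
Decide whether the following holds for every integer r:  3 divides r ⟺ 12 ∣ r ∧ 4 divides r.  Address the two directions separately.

The forward direction fails; the converse holds.

Forward direction. This fails: take r = 3. Certainly 3 ∣ 3, but 12 ∤ 3.

Converse. Suppose 12 ∣ r and 4 ∣ r. Any common multiple of 12 and 4 is a multiple of their lcm; here lcm(12, 4) = 12·4/gcd(12, 4) = 48/4 = 12, so 12 ∣ r. Since 3 ∣ 12, it follows that 3 ∣ r.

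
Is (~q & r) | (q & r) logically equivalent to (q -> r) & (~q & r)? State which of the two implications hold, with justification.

(⟹) This fails. Under r = T, q = T, the left side is true but the right side is false.

(⟸) Assume the antecedent. If r is true, (~q & r) | (q & r) reduces to true regardless of the other variables. If r is false, the antecedent cannot hold. Either way (~q & r) | (q & r) holds.

Only the reverse direction holds.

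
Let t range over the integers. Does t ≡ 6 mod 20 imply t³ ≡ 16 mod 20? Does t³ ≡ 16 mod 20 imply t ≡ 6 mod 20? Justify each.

Only the forward direction holds.

(⇒) Suppose t ≡ 6 mod 20. Write t = 20j + 6. Then (20j + 6)³ = 8000j³ + 7200j² + 2160j + 216 = 20(400j³ + 360j² + 108j + 10) + 16, so t³ ≡ 16 (mod 20).

(⇐) This fails: take t = 16. Then 16³ = 4096 ≡ 16 (mod 20), yet 16 ≡ 16 (mod 20), not 6.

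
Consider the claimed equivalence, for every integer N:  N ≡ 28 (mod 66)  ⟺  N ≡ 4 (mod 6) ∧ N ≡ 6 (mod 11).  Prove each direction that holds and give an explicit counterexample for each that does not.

(←) If N ≡ 4 (mod 6) and N ≡ 6 (mod 11), then by the Chinese remainder theorem N ≡ 28 (mod 66). This is exactly N ≡ 28 (mod 66).

(→) Suppose N ≡ 28 (mod 66); write N = 66j + 28. Since 6 ∣ 66, reducing mod 6 gives N ≡ 28 ≡ 4 (mod 6); since 11 ∣ 66, reducing mod 11 gives N ≡ 28 ≡ 6 (mod 11).

Both directions hold.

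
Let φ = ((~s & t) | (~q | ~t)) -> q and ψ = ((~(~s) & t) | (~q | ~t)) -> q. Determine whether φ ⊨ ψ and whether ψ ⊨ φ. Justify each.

(⇒) Assume the antecedent. If t is true, the antecedent forces (t = T, q = T, s = F) or (t = T, q = T, s = T), and ((~(~s) & t) | (~q | ~t)) -> q holds there. If t is false, the antecedent forces (t = F, q = T, s = F) or (t = F, q = T, s = T), and ((~(~s) & t) | (~q | ~t)) -> q holds there. Either way ((~(~s) & t) | (~q | ~t)) -> q holds.

(⇐) Assume the antecedent. If t is true, the antecedent forces (t = T, q = T, s = F) or (t = T, q = T, s = T), and ((~s & t) | (~q | ~t)) -> q holds there. If t is false, the antecedent forces (t = F, q = T, s = F) or (t = F, q = T, s = T), and ((~s & t) | (~q | ~t)) -> q holds there. Either way ((~s & t) | (~q | ~t)) -> q holds.

Both directions hold.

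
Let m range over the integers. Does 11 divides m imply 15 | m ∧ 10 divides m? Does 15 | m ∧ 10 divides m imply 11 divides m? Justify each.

Neither direction holds.

(→) This fails: take m = 11. Certainly 11 ∣ 11, but 15 ∤ 11.

(←) This fails: take m = 30. Both 15 ∣ 30 and 10 ∣ 30, yet 30 is not a multiple of 11 (since 30 = 2·11 + 8), so 11 ∤ 30.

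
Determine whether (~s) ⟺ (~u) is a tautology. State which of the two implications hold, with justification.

(→) This fails. Under s = F, u = T, the left side is true but the right side is false.

(←) This fails. Under s = T, u = F, the left side is false but the right side is true.

Neither direction holds.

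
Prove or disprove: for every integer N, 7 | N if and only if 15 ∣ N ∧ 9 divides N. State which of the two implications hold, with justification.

Both directions fail.

Forward direction. This fails: take N = 7. Certainly 7 ∣ 7, but 15 ∤ 7.

Converse. This fails: take N = 45. Both 15 ∣ 45 and 9 ∣ 45, yet 45 is not a multiple of 7 (since 45 = 6·7 + 3), so 7 ∤ 45.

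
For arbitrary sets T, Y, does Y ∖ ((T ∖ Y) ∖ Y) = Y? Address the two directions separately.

Both inclusions hold.

(⊆) Let x ∈ Y ∖ ((T ∖ Y) ∖ Y). Then either x ∈ Y and x ∉ T; or x ∈ T ∩ Y. In each case x ∈ Y, so Y ∖ ((T ∖ Y) ∖ Y) ⊆ Y.

(⊇) Let x ∈ Y. Then either x ∈ Y and x ∉ T; or x ∈ T ∩ Y. In each case x ∈ Y ∖ ((T ∖ Y) ∖ Y), so Y ⊆ Y ∖ ((T ∖ Y) ∖ Y).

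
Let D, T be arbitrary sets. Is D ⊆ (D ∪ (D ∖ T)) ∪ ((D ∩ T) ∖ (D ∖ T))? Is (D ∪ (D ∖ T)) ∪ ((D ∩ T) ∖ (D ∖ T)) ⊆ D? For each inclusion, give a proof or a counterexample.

Both inclusions hold.

(⊆) Let x ∈ D. Then either x ∈ D and x ∉ T; or x ∈ D ∩ T. In each case x ∈ (D ∪ (D ∖ T)) ∪ ((D ∩ T) ∖ (D ∖ T)), so D ⊆ (D ∪ (D ∖ T)) ∪ ((D ∩ T) ∖ (D ∖ T)).

(⊇) Let x ∈ (D ∪ (D ∖ T)) ∪ ((D ∩ T) ∖ (D ∖ T)). Then either x ∈ D and x ∉ T; or x ∈ D ∩ T. In each case x ∈ D, so (D ∪ (D ∖ T)) ∪ ((D ∩ T) ∖ (D ∖ T)) ⊆ D.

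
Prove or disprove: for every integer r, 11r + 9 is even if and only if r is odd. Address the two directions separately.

Equivalent; both directions hold.

(→) Suppose 11r + 9 is even. Since 11 is odd, 11r and r have the same parity, so 11r + 9 ≡ r + 9 (mod 2). As 9 is odd, 11r + 9 is even exactly when r is odd. Thus r is odd.

(←) Conversely, suppose r is odd; write r = 2j + 1. Then 11r + 9 = 11·(2j + 1) + 9 = 2·11j + 20, which is even.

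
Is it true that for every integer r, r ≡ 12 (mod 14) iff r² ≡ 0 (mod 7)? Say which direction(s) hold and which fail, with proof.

Neither implication holds.

Forward direction. This fails: take r = 12. Then 12 ≡ 12 (mod 14), but 12² = 144 ≡ 4 (mod 7), not 0.

Converse. This fails: take r = 0. Then 0² = 0 ≡ 0 (mod 7), yet 0 ≡ 0 (mod 14), not 12.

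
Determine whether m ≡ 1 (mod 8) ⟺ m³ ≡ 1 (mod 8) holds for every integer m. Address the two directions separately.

The biconditional holds.

Forward direction. Suppose m ≡ 1 (mod 8). Write m = 8j + 1. Then (8j + 1)³ = 512j³ + 192j² + 24j + 1 = 8(64j³ + 24j² + 3j) + 1, so m³ ≡ 1 (mod 8).

Converse. For the converse, argue contrapositively. If m ≢ 1 (mod 8), then m is congruent to one of 0, 2, 3, 4, 5, 6, 7 modulo 8, and these give m³ ≡ 0, 0, 3, 0, 5, 0, 7 respectively — never 1.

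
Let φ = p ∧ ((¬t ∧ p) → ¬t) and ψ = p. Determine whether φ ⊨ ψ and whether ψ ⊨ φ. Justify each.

(⇒) Assume the antecedent. If p is true, p reduces to true regardless of the other variables. If p is false, the antecedent cannot hold. Either way p holds.

(⇐) Assume the antecedent. If p is true, p ∧ ((¬t ∧ p) → ¬t) reduces to true regardless of the other variables. If p is false, the antecedent cannot hold. Either way p ∧ ((¬t ∧ p) → ¬t) holds.

Both directions hold.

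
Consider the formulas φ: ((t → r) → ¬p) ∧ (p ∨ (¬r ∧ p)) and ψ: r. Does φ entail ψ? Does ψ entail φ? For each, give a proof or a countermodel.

[⇒] This fails. Under r = F, t = T, p = T, the left side is true but the right side is false.

[⇐] This fails. Under r = T, t = F, p = F, the left side is false but the right side is true.

Both directions fail.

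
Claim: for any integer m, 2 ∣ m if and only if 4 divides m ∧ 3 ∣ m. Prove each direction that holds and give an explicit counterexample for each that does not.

Only the reverse direction holds.

(→) This fails: take m = 2. Certainly 2 ∣ 2, but 4 ∤ 2.

(←) Suppose 4 ∣ m and 3 ∣ m. Any common multiple of 4 and 3 is a multiple of their lcm; here gcd(4, 3) = 1, so lcm(4, 3) = 4·3 = 12, so 12 ∣ m. Since 2 ∣ 12, it follows that 2 ∣ m.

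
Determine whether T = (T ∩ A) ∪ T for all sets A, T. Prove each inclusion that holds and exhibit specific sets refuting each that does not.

Both inclusions hold; the sets are equal.

(⊆) Let x ∈ T. Then either x ∈ T and x ∉ A; or x ∈ A ∩ T. In each case x ∈ (T ∩ A) ∪ T, so T ⊆ (T ∩ A) ∪ T.

(⊇) Let x ∈ (T ∩ A) ∪ T. Then either x ∈ T and x ∉ A; or x ∈ A ∩ T. In each case x ∈ T, so (T ∩ A) ∪ T ⊆ T.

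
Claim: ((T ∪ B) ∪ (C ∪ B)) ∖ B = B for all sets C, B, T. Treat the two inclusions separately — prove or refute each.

Both inclusions fail.

(⟹) This inclusion fails. Take C = {1}, B = ∅, T = ∅; then 1 ∈ ((T ∪ B) ∪ (C ∪ B)) ∖ B but 1 ∉ B.

(⟸) This inclusion fails. Take C = ∅, B = {1}, T = ∅; then 1 ∈ B but 1 ∉ ((T ∪ B) ∪ (C ∪ B)) ∖ B.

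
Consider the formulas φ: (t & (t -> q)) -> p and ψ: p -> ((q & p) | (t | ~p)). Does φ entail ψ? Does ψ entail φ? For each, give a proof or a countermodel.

Neither direction holds.

[⇒] This fails. Under t = F, q = F, p = T, the left side is true but the right side is false.

[⇐] This fails. Under t = T, q = T, p = F, the left side is false but the right side is true.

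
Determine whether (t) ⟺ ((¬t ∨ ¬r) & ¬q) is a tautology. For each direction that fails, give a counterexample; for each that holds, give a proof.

(⟹) This fails. Under q = T, t = T, r = F, the left side is true but the right side is false.

(⟸) This fails. Under q = F, t = F, r = F, the left side is false but the right side is true.

(⇒) fails and (⇐) fails.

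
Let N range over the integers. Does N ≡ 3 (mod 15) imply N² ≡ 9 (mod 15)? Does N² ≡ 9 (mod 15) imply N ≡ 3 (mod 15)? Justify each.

[⇒] Suppose N ≡ 3 (mod 15). Write N = 15j + 3. Then (15j + 3)² = 225j² + 90j + 9 = 15(15j² + 6j) + 9, so N² ≡ 9 (mod 15).

[⇐] This fails: take N = 12. Then 12² = 144 ≡ 9 (mod 15), yet 12 ≡ 12 (mod 15), not 3.

Only the forward direction holds.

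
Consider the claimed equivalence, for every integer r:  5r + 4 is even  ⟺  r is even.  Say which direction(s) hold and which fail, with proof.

Both implications hold.

[⇒] Suppose 5r + 4 is even. Since 5 is odd, 5r and r have the same parity, so 5r + 4 ≡ r + 4 (mod 2). As 4 is even, 5r + 4 is even exactly when r is even. Thus r is even.

[⇐] Conversely, suppose r is even; write r = 2j. Then 5r + 4 = 5·(2j) + 4 = 2·5j + 4, which is even.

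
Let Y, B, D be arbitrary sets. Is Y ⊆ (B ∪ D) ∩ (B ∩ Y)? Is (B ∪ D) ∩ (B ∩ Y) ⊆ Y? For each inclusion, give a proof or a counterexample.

(⊆) This inclusion fails. Take Y = {1}, B = ∅, D = ∅; then 1 ∈ Y but 1 ∉ (B ∪ D) ∩ (B ∩ Y).

(⊇) Let x ∈ (B ∪ D) ∩ (B ∩ Y). Then either x ∈ Y ∩ B and x ∉ D; or x ∈ Y ∩ B ∩ D. In each case x ∈ Y, so (B ∪ D) ∩ (B ∩ Y) ⊆ Y.

(⊆) fails; (⊇) holds.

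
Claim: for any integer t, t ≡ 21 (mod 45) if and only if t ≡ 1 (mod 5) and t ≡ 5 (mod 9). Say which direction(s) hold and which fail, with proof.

Neither direction holds.

(⟹) This fails: t = 21 gives 21 ≡ 21 (mod 45) but 21 ≡ 3 (mod 9), so the conjunction on the right does not hold.

(⟸) This fails: t = 41 satisfies both congruences on the right (41 ≡ 1 mod 5 and 41 ≡ 5 mod 9) yet 41 ≡ 41 (mod 45), not 21.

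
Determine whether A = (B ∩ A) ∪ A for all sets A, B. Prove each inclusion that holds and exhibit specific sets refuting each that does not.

Forward inclusion. Let x ∈ A. Then either x ∈ A and x ∉ B; or x ∈ A ∩ B. In each case x ∈ (B ∩ A) ∪ A, so A ⊆ (B ∩ A) ∪ A.

Reverse inclusion. Let x ∈ (B ∩ A) ∪ A. Then either x ∈ A and x ∉ B; or x ∈ A ∩ B. In each case x ∈ A, so (B ∩ A) ∪ A ⊆ A.

Both inclusions hold; the sets are equal.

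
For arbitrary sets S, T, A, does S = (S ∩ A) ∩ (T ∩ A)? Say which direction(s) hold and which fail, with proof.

(⊆) fails; (⊇) holds.

(⟹) This inclusion fails. Take S = {1}, T = ∅, A = ∅; then 1 ∈ S but 1 ∉ (S ∩ A) ∩ (T ∩ A).

(⟸) Let x ∈ (S ∩ A) ∩ (T ∩ A). Then x ∈ S ∩ T ∩ A, from which x ∈ S.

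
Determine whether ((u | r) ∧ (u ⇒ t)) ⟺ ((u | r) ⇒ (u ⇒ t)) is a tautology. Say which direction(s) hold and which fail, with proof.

[⇒] Assume the antecedent. If t is true, (u | r) ⇒ (u ⇒ t) reduces to true regardless of the other variables. If t is false, the antecedent forces (r = T, t = F, u = F), and (u | r) ⇒ (u ⇒ t) holds there. Either way (u | r) ⇒ (u ⇒ t) holds.

[⇐] This fails. Under r = F, t = F, u = F, the left side is false but the right side is true.

Not equivalent: only (⇒) holds.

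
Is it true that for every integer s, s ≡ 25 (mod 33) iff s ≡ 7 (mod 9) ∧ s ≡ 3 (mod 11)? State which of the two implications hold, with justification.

Only the converse holds.

(→) This fails: s = 58 gives 58 ≡ 25 (mod 33) but 58 ≡ 4 (mod 9), so the conjunction on the right does not hold.

(←) Conversely, if s ≡ 7 (mod 9) and s ≡ 3 (mod 11), then by the Chinese remainder theorem s ≡ 25 (mod 99). Since 25 ≡ 25 (mod 33) and 33 ∣ 99, we get s ≡ 25 (mod 33).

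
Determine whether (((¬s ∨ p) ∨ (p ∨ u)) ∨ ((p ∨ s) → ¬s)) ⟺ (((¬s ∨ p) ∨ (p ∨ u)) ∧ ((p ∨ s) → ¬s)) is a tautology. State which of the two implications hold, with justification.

[⇒] This fails. Under u = T, s = T, p = F, the left side is true but the right side is false.

[⇐] Assume the antecedent. If u is true, the consequent reduces to true regardless of the other variables. If u is false, the antecedent forces (u = F, s = F, p = F) or (u = F, s = F, p = T), and the consequent holds there. Either way the consequent holds.

The forward direction fails; the converse holds.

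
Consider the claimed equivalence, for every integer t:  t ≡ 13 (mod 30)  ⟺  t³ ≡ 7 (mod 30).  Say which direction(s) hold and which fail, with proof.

Equivalent; both directions hold.

[⇐] Suppose t³ ≡ 7 (mod 30). The only residue r in {0, …, 29} with r³ ≡ 7 (mod 30) is r = 13, so t ≡ 13 (mod 30).

[⇒] Suppose t ≡ 13 (mod 30). Write t = 30j + 13. Then (30j + 13)³ = 27000j³ + 35100j² + 15210j + 2197 = 30(900j³ + 1170j² + 507j + 73) + 7, so t³ ≡ 7 (mod 30).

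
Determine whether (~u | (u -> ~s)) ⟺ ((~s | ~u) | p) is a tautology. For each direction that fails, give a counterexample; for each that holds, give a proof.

Only the forward direction holds.

(→) Assume the antecedent. If u is true, the antecedent forces (u = T, p = F, s = F) or (u = T, p = T, s = F), and (~s | ~u) | p holds there. If u is false, (~s | ~u) | p reduces to true regardless of the other variables. Either way (~s | ~u) | p holds.

(←) This fails. Under u = T, p = T, s = T, the left side is false but the right side is true.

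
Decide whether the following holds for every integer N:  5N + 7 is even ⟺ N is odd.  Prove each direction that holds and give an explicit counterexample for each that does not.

(⇒) Suppose 5N + 7 is even. Since 5 is odd, 5N and N have the same parity, so 5N + 7 ≡ N + 7 (mod 2). As 7 is odd, 5N + 7 is even exactly when N is odd. Thus N is odd.

(⇐) Conversely, suppose N is odd; write N = 2j + 1. Then 5N + 7 = 5·(2j + 1) + 7 = 2·5j + 12, which is even.

The biconditional holds.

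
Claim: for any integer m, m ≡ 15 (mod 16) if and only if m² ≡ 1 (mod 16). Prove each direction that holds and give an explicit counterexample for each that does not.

Forward direction. Suppose m ≡ 15 (mod 16). Write m = 16j + 15. Then (16j + 15)² = 256j² + 480j + 225 = 16(16j² + 30j + 14) + 1, so m² ≡ 1 (mod 16).

Converse. This fails: take m = 1. Then 1² = 1 ≡ 1 (mod 16), yet 1 ≡ 1 (mod 16), not 15.

(⇒) holds; (⇐) fails.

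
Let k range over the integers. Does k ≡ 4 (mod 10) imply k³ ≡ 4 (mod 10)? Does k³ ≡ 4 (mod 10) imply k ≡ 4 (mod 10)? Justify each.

Both implications hold.

Forward direction. Suppose k ≡ 4 (mod 10). Write k = 10j + 4. Then (10j + 4)³ = 1000j³ + 1200j² + 480j + 64 = 10(100j³ + 120j² + 48j + 6) + 4, so k³ ≡ 4 (mod 10).

Converse. Suppose k³ ≡ 4 (mod 10). The only residue r in {0, …, 9} with r³ ≡ 4 (mod 10) is r = 4, so k ≡ 4 (mod 10).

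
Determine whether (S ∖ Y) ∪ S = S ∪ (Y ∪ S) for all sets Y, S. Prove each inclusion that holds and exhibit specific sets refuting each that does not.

Forward inclusion. Let x ∈ (S ∖ Y) ∪ S. Then either x ∈ S and x ∉ Y; or x ∈ Y ∩ S. In each case x ∈ S ∪ (Y ∪ S), so (S ∖ Y) ∪ S ⊆ S ∪ (Y ∪ S).

Reverse inclusion. This inclusion fails. Take Y = {1}, S = ∅; then 1 ∈ S ∪ (Y ∪ S) but 1 ∉ (S ∖ Y) ∪ S.

(⊆) holds; (⊇) fails.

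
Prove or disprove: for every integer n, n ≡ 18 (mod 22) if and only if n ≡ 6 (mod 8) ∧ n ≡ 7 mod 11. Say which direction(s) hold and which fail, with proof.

[⇐] If n ≡ 6 (mod 8) and n ≡ 7 (mod 11), then by the Chinese remainder theorem n ≡ 62 (mod 88). Since 62 ≡ 18 (mod 22) and 22 ∣ 88, we get n ≡ 18 (mod 22).

[⇒] This fails: n = 40 gives 40 ≡ 18 (mod 22) but 40 ≡ 0 (mod 8), so the conjunction on the right does not hold.

Only the converse holds.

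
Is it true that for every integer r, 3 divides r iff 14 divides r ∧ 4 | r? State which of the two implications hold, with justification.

[⇒] This fails: take r = 3. Certainly 3 ∣ 3, but 14 ∤ 3.

[⇐] This fails: take r = 28. Both 14 ∣ 28 and 4 ∣ 28, yet 28 is not a multiple of 3 (since 28 = 9·3 + 1), so 3 ∤ 28.

Neither direction holds.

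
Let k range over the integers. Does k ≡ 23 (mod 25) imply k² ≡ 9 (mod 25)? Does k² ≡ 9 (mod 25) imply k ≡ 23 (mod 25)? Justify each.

(⇒) This fails: take k = 23. Then 23 ≡ 23 (mod 25), but 23² = 529 ≡ 4 (mod 25), not 9.

(⇐) This fails: take k = 3. Then 3² = 9 ≡ 9 (mod 25), yet 3 ≡ 3 (mod 25), not 23.

Neither implication holds.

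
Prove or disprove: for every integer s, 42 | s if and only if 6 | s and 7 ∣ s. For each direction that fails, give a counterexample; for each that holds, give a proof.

(⟸) Suppose 6 ∣ s and 7 ∣ s. Any common multiple of 6 and 7 is a multiple of their lcm; here gcd(6, 7) = 1, so lcm(6, 7) = 6·7 = 42, so 42 ∣ s.

(⟹) If 42 ∣ s, write s = 42q. Since 42 = 7·6, s = 6·(7q), so 6 ∣ s; and since 42 = 6·7, s = 7·(6q), so 7 ∣ s.

The biconditional holds.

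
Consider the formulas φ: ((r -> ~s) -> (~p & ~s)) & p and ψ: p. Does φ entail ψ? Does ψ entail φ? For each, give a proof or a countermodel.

Only the forward implication holds.

[⇒] Assume the antecedent. If r is true, the antecedent forces (r = T, p = T, s = T), and p holds there. If r is false, the antecedent cannot hold. Either way p holds.

[⇐] This fails. Under r = F, p = T, s = F, the left side is false but the right side is true.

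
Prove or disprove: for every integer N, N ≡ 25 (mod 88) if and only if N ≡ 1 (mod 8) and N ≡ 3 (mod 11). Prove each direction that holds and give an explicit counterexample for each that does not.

Both directions hold.

Forward direction. Suppose N ≡ 25 (mod 88); write N = 88j + 25. Since 8 ∣ 88, reducing mod 8 gives N ≡ 25 ≡ 1 (mod 8); since 11 ∣ 88, reducing mod 11 gives N ≡ 25 ≡ 3 (mod 11).

Converse. If N ≡ 1 (mod 8) and N ≡ 3 (mod 11), then by the Chinese remainder theorem N ≡ 25 (mod 88). This is exactly N ≡ 25 (mod 88).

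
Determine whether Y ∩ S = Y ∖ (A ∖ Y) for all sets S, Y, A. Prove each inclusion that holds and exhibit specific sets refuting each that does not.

Only the forward inclusion holds.

Forward inclusion. Let x ∈ Y ∩ S. Then either x ∈ S ∩ Y and x ∉ A; or x ∈ S ∩ Y ∩ A. In each case x ∈ Y ∖ (A ∖ Y), so Y ∩ S ⊆ Y ∖ (A ∖ Y).

Reverse inclusion. This inclusion fails. Take S = ∅, Y = {1}, A = ∅; then 1 ∈ Y ∖ (A ∖ Y) but 1 ∉ Y ∩ S.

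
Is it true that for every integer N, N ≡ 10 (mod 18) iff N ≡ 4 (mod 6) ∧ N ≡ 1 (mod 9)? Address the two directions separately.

Equivalent; both directions hold.

(→) Suppose N ≡ 10 (mod 18); write N = 18j + 10. Since 6 ∣ 18, reducing mod 6 gives N ≡ 10 ≡ 4 (mod 6); since 9 ∣ 18, reducing mod 9 gives N ≡ 10 ≡ 1 (mod 9).

(←) Conversely, if N ≡ 4 (mod 6) and N ≡ 1 (mod 9), then by the Chinese remainder theorem N ≡ 10 (mod 18). This is exactly N ≡ 10 (mod 18).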